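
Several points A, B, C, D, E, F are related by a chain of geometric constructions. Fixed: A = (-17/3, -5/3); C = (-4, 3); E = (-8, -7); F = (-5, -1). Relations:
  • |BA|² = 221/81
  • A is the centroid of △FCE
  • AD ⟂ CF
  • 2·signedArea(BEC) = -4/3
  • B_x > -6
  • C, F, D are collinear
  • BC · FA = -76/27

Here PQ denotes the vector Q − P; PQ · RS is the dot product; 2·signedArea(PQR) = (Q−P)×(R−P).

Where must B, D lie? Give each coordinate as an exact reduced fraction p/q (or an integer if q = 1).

1. B_x = -46/9  [2·signedArea(BEC) = -4/3 ∩ BC · FA = -76/27]
2. B_y = -1/9  [2·signedArea(BEC) = -4/3 ∩ BC · FA = -76/27]
   → B = (-46/9, -1/9)
3. D_x = -265/51  [C, F, D are collinear ∩ AD ⟂ CF]
4. D_y = -91/51  [C, F, D are collinear ∩ AD ⟂ CF]
   → D = (-265/51, -91/51)

B = (-46/9, -1/9)
D = (-265/51, -91/51)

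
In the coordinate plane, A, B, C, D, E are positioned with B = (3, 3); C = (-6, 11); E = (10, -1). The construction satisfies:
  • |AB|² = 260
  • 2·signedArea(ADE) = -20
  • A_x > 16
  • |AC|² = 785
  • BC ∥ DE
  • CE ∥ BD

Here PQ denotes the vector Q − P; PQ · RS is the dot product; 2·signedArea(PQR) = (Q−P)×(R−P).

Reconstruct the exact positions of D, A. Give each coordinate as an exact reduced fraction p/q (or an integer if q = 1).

1. D_x = 19  [BC ∥ DE ∩ CE ∥ BD]
2. D_y = -9  [BC ∥ DE ∩ CE ∥ BD]
   → D = (19, -9)
3. A_x = 17  [line -8·x + -9·y + 91 = 0 ∩ |AB|² = 260]
4. A_y = -5  [line -8·x + -9·y + 91 = 0 ∩ |AB|² = 260]
   → A = (17, -5)

A = (17, -5)
D = (19, -9)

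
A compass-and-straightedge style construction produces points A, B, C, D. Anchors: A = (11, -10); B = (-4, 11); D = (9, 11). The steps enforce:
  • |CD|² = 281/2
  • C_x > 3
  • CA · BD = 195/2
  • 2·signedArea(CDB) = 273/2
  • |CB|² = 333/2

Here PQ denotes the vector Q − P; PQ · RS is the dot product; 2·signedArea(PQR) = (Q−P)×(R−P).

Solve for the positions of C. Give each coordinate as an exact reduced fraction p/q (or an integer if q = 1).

C = (7/2, 1/2)

1. C_x = 7/2  [2·signedArea(CDB) = 273/2 ∩ CA · BD = 195/2]
2. C_y = 1/2  [2·signedArea(CDB) = 273/2 ∩ CA · BD = 195/2]
   → C = (7/2, 1/2)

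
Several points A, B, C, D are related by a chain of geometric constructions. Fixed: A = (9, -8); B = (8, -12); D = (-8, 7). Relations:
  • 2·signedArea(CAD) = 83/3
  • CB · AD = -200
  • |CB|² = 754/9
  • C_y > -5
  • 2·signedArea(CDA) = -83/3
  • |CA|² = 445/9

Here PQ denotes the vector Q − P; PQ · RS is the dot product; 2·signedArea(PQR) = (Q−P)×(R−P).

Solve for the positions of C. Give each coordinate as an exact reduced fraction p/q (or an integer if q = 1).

1. C_x = 3  [2·signedArea(CAD) = 83/3 ∩ CB · AD = -200]
2. C_y = -13/3  [2·signedArea(CAD) = 83/3 ∩ CB · AD = -200]
   → C = (3, -13/3)

C = (3, -13/3)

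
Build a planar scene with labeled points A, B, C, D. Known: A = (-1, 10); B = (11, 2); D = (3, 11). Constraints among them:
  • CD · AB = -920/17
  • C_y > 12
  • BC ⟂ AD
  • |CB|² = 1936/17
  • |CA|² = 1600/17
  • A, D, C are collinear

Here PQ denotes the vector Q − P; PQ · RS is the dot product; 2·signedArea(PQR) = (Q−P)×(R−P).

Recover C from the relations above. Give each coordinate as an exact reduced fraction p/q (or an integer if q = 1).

1. C_x = 143/17  [A, D, C are collinear ∩ BC ⟂ AD]
2. C_y = 210/17  [A, D, C are collinear ∩ BC ⟂ AD]
   → C = (143/17, 210/17)

C = (143/17, 210/17)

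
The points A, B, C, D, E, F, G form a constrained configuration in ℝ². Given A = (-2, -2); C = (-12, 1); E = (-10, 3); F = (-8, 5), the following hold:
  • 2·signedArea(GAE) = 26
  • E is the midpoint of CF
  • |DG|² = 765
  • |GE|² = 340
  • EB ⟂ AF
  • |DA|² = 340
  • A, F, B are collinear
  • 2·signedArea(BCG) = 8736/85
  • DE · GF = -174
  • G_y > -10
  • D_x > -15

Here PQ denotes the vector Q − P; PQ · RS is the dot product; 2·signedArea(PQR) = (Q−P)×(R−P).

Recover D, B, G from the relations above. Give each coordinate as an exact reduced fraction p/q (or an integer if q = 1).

1. B_x = -668/85  [A, F, B are collinear ∩ EB ⟂ AF]
2. B_y = 411/85  [A, F, B are collinear ∩ EB ⟂ AF]
   → B = (-668/85, 411/85)
3. G_x = 4  [2·signedArea(GAE) = 26 ∩ 2·signedArea(BCG) = 8736/85]
4. G_y = -9  [2·signedArea(GAE) = 26 ∩ 2·signedArea(BCG) = 8736/85]
   → G = (4, -9)
5. D_x = -14  [line 12·x + -14·y + 336 = 0 ∩ |DG|² = 765]
6. D_y = 12  [line 12·x + -14·y + 336 = 0 ∩ |DG|² = 765]
   → D = (-14, 12)

B = (-668/85, 411/85)
D = (-14, 12)
G = (4, -9)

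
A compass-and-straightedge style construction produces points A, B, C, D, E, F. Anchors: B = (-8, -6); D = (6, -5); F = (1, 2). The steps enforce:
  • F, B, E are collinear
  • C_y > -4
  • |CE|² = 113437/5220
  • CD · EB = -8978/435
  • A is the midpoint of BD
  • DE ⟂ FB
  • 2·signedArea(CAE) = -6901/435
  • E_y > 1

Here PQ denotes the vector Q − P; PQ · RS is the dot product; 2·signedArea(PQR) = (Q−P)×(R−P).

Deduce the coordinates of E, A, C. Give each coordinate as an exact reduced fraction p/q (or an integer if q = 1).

A = (-1, -11/2)
C = (257/145, -2641/870)
E = (46/145, 202/145)

1. E_x = 46/145  [F, B, E are collinear ∩ DE ⟂ FB]
2. E_y = 202/145  [F, B, E are collinear ∩ DE ⟂ FB]
   → E = (46/145, 202/145)
3. A_x = -1  [A is the midpoint of BD]
4. A_y = -11/2  [A is the midpoint of BD]
   → A = (-1, -11/2)
5. C_x = 257/145  [CD · EB = -8978/435 ∩ 2·signedArea(CAE) = -6901/435]
6. C_y = -2641/870  [CD · EB = -8978/435 ∩ 2·signedArea(CAE) = -6901/435]
   → C = (257/145, -2641/870)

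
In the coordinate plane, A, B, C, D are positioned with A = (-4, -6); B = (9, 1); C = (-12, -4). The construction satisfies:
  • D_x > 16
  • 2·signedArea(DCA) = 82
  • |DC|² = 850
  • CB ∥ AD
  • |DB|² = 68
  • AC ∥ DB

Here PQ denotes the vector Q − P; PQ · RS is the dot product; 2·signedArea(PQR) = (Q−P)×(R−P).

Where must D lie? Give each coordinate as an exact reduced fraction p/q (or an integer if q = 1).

1. D_x = 17  [AC ∥ DB ∩ CB ∥ AD]
2. D_y = -1  [AC ∥ DB ∩ CB ∥ AD]
   → D = (17, -1)

D = (17, -1)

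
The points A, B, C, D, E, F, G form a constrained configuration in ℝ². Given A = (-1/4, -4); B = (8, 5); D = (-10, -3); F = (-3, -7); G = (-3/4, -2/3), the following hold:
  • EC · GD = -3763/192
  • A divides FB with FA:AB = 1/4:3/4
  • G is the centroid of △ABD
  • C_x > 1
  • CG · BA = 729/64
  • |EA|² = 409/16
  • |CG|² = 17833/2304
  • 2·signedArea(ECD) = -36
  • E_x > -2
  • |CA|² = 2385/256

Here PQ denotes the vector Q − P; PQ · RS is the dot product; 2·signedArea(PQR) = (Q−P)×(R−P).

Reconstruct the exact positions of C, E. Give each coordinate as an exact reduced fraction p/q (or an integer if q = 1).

1. C_x = 29/16  [line 33/4·x + 9·y + 51/64 = 0 ∩ |CG|² = 17833/2304]
2. C_y = -7/4  [line 33/4·x + 9·y + 51/64 = 0 ∩ |CG|² = 17833/2304]
   → C = (29/16, -7/4)
3. E_x = -1  [EC · GD = -3763/192 ∩ 2·signedArea(ECD) = -36]
4. E_y = 1  [EC · GD = -3763/192 ∩ 2·signedArea(ECD) = -36]
   → E = (-1, 1)

C = (29/16, -7/4)
E = (-1, 1)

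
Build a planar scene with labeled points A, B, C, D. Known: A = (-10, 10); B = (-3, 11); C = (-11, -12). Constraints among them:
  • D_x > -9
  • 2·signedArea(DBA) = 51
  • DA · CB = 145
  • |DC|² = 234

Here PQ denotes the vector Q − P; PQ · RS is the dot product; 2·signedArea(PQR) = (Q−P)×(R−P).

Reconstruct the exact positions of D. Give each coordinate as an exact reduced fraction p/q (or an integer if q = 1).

D = (-8, 3)

1. D_x = -8  [2·signedArea(DBA) = 51 ∩ DA · CB = 145]
2. D_y = 3  [2·signedArea(DBA) = 51 ∩ DA · CB = 145]
   → D = (-8, 3)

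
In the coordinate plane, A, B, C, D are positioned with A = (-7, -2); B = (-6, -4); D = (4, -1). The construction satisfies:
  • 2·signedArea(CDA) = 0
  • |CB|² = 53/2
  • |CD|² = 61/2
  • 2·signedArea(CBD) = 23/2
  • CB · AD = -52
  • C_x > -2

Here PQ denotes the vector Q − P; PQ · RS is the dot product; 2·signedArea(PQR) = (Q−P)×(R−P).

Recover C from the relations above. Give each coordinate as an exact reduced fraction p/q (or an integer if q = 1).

1. C_x = -3/2  [2·signedArea(CDA) = 0 ∩ 2·signedArea(CBD) = 23/2]
2. C_y = -3/2  [2·signedArea(CDA) = 0 ∩ 2·signedArea(CBD) = 23/2]
   → C = (-3/2, -3/2)

C = (-3/2, -3/2)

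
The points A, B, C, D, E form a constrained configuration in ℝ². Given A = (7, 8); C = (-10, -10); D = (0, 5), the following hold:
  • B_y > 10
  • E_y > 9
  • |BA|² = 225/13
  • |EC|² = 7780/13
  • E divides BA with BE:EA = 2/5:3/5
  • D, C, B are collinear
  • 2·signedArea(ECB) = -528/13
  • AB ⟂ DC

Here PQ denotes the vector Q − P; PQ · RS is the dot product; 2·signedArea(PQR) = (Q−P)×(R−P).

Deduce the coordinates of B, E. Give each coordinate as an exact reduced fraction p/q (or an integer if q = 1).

B = (46/13, 134/13)
E = (64/13, 122/13)

1. B_x = 46/13  [D, C, B are collinear ∩ AB ⟂ DC]
2. B_y = 134/13  [D, C, B are collinear ∩ AB ⟂ DC]
   → B = (46/13, 134/13)
3. E_x = 64/13  [E divides BA with BE:EA = 2/5:3/5]
4. E_y = 122/13  [E divides BA with BE:EA = 2/5:3/5]
   → E = (64/13, 122/13)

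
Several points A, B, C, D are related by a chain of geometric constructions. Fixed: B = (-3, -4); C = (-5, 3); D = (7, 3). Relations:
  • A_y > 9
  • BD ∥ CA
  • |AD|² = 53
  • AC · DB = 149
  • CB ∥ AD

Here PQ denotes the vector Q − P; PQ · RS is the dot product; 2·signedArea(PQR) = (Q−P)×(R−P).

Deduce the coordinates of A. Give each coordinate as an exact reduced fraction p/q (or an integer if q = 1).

A = (5, 10)

1. A_x = 5  [CB ∥ AD ∩ BD ∥ CA]
2. A_y = 10  [CB ∥ AD ∩ BD ∥ CA]
   → A = (5, 10)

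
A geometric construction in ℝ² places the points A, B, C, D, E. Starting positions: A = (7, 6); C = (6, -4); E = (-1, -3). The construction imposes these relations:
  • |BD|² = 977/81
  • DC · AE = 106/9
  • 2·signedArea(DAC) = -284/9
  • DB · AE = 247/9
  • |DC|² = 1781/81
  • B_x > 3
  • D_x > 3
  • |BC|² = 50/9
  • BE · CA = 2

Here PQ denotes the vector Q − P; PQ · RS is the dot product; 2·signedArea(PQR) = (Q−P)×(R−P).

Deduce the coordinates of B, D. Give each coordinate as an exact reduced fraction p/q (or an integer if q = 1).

1. D_x = 29/9  [DC · AE = 106/9 ∩ 2·signedArea(DAC) = -284/9]
2. D_y = -2/9  [DC · AE = 106/9 ∩ 2·signedArea(DAC) = -284/9]
   → D = (29/9, -2/9)
3. B_x = 11/3  [BE · CA = 2 ∩ DB · AE = 247/9]
4. B_y = -11/3  [BE · CA = 2 ∩ DB · AE = 247/9]
   → B = (11/3, -11/3)

B = (11/3, -11/3)
D = (29/9, -2/9)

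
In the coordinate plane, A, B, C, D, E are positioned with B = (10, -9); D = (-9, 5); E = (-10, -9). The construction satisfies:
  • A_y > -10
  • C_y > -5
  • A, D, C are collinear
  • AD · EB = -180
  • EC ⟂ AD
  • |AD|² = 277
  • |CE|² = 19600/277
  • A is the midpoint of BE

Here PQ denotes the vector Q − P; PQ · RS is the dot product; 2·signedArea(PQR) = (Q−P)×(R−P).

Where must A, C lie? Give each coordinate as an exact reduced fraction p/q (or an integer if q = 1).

1. A_x = 0  [A is the midpoint of BE]
2. A_y = -9  [A is the midpoint of BE]
   → A = (0, -9)
3. C_x = -810/277  [A, D, C are collinear ∩ EC ⟂ AD]
4. C_y = -1233/277  [A, D, C are collinear ∩ EC ⟂ AD]
   → C = (-810/277, -1233/277)

A = (0, -9)
C = (-810/277, -1233/277)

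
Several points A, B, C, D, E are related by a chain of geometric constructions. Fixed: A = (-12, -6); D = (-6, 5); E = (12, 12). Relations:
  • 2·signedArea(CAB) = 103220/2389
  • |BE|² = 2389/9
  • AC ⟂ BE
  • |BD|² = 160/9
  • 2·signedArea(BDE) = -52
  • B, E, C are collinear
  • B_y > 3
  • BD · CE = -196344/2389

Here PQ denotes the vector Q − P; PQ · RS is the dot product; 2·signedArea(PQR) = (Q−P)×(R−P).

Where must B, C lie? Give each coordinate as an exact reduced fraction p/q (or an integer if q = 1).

1. B_x = -2  [line -7·x + 18·y + -80 = 0 ∩ |BD|² = 160/9]
2. B_y = 11/3  [line -7·x + 18·y + -80 = 0 ∩ |BD|² = 160/9]
   → B = (-2, 11/3)
3. C_x = -32568/2389  [BD · CE = -196344/2389 ∩ B, E, C are collinear]
4. C_y = -7782/2389  [BD · CE = -196344/2389 ∩ B, E, C are collinear]
   → C = (-32568/2389, -7782/2389)

B = (-2, 11/3)
C = (-32568/2389, -7782/2389)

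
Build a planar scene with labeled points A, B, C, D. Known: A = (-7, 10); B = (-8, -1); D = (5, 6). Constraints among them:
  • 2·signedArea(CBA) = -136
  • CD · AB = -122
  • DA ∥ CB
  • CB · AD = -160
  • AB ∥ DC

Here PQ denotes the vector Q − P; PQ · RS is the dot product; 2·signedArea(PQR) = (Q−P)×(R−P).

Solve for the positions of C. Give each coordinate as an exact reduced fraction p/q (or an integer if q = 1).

1. C_x = 4  [DA ∥ CB ∩ AB ∥ DC]
2. C_y = -5  [DA ∥ CB ∩ AB ∥ DC]
   → C = (4, -5)

C = (4, -5)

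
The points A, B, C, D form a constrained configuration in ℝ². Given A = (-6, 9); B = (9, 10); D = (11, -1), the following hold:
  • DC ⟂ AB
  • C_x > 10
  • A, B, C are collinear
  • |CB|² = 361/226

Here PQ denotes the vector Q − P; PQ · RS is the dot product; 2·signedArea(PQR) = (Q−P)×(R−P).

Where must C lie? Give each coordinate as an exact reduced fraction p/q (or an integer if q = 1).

1. C_x = 2319/226  [A, B, C are collinear ∩ DC ⟂ AB]
2. C_y = 2279/226  [A, B, C are collinear ∩ DC ⟂ AB]
   → C = (2319/226, 2279/226)

C = (2319/226, 2279/226)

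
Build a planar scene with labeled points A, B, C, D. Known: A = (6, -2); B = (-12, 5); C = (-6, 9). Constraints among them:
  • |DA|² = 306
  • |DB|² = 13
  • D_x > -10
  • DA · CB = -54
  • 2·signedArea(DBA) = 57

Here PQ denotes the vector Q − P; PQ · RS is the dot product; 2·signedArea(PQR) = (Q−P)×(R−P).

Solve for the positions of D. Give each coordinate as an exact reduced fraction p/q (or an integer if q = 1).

D = (-9, 7)

1. D_x = -9  [2·signedArea(DBA) = 57 ∩ DA · CB = -54]
2. D_y = 7  [2·signedArea(DBA) = 57 ∩ DA · CB = -54]
   → D = (-9, 7)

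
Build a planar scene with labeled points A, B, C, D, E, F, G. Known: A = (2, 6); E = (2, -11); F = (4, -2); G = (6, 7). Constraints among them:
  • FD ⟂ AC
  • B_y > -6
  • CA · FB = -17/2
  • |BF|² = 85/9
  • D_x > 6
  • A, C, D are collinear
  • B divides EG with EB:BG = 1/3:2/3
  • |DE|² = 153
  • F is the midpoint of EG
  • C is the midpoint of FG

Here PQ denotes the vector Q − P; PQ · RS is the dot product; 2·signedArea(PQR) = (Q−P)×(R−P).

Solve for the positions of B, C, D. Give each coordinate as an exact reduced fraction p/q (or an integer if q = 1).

B = (10/3, -5)
C = (5, 5/2)
D = (34/5, 2/5)

1. B_x = 10/3  [B divides EG with EB:BG = 1/3:2/3]
2. B_y = -5  [B divides EG with EB:BG = 1/3:2/3]
   → B = (10/3, -5)
3. C_x = 5  [C is the midpoint of FG]
4. C_y = 5/2  [C is the midpoint of FG]
   → C = (5, 5/2)
5. D_x = 34/5  [A, C, D are collinear ∩ FD ⟂ AC]
6. D_y = 2/5  [A, C, D are collinear ∩ FD ⟂ AC]
   → D = (34/5, 2/5)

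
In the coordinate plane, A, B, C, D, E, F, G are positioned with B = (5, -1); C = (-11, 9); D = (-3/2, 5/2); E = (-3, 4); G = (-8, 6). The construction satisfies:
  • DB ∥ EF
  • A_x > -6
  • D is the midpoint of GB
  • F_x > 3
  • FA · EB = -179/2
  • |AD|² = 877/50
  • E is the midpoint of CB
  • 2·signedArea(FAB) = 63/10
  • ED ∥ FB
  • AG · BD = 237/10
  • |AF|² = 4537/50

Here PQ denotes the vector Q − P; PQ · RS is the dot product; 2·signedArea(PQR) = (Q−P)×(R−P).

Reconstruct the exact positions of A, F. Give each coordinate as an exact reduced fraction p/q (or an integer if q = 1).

1. F_x = 7/2  [ED ∥ FB ∩ DB ∥ EF]
2. F_y = 1/2  [ED ∥ FB ∩ DB ∥ EF]
   → F = (7/2, 1/2)
3. A_x = -5  [AG · BD = 237/10 ∩ 2·signedArea(FAB) = 63/10]
4. A_y = 24/5  [AG · BD = 237/10 ∩ 2·signedArea(FAB) = 63/10]
   → A = (-5, 24/5)

A = (-5, 24/5)
F = (7/2, 1/2)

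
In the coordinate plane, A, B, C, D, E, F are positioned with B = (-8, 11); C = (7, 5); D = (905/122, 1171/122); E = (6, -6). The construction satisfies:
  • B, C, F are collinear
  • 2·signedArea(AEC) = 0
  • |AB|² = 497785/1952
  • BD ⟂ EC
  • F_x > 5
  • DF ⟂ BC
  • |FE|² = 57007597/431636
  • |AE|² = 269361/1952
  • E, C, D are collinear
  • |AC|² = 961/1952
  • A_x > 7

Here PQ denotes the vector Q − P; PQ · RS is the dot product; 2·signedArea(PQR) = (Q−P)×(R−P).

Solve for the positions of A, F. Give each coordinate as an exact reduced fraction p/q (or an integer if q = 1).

A = (3447/488, 2781/488)
F = (20431/3538, 9712/1769)

1. A_x = 3447/488  [line -11·x + 1·y + 72 = 0 ∩ |AC|² = 961/1952]
2. A_y = 2781/488  [line -11·x + 1·y + 72 = 0 ∩ |AC|² = 961/1952]
   → A = (3447/488, 2781/488)
3. F_x = 20431/3538  [B, C, F are collinear ∩ DF ⟂ BC]
4. F_y = 9712/1769  [B, C, F are collinear ∩ DF ⟂ BC]
   → F = (20431/3538, 9712/1769)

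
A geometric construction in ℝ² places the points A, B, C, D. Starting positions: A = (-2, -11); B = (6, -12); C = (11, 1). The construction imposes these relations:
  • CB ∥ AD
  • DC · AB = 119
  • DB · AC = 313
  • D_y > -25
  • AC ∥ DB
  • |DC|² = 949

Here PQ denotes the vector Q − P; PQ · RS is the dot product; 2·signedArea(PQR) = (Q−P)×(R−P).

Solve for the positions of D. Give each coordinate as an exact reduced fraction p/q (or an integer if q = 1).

1. D_x = -7  [AC ∥ DB ∩ CB ∥ AD]
2. D_y = -24  [AC ∥ DB ∩ CB ∥ AD]
   → D = (-7, -24)

D = (-7, -24)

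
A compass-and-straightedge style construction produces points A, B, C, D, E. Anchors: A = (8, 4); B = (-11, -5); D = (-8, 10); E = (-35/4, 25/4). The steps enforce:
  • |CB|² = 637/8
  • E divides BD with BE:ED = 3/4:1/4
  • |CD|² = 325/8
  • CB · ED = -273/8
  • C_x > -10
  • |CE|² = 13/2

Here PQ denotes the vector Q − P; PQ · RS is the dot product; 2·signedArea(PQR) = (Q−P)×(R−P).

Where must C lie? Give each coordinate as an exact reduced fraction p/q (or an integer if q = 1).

C = (-37/4, 15/4)

1. C_x = -37/4  [line -3/4·x + -15/4·y + 57/8 = 0 ∩ |CB|² = 637/8]
2. C_y = 15/4  [line -3/4·x + -15/4·y + 57/8 = 0 ∩ |CB|² = 637/8]
   → C = (-37/4, 15/4)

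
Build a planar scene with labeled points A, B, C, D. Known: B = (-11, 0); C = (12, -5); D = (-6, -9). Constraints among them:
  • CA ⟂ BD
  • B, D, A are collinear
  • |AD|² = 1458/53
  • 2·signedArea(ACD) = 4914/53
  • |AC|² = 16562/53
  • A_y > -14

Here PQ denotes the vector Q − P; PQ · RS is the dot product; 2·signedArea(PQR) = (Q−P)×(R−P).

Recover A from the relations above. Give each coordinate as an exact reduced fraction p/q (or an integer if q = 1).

1. A_x = -183/53  [B, D, A are collinear ∩ CA ⟂ BD]
2. A_y = -720/53  [B, D, A are collinear ∩ CA ⟂ BD]
   → A = (-183/53, -720/53)

A = (-183/53, -720/53)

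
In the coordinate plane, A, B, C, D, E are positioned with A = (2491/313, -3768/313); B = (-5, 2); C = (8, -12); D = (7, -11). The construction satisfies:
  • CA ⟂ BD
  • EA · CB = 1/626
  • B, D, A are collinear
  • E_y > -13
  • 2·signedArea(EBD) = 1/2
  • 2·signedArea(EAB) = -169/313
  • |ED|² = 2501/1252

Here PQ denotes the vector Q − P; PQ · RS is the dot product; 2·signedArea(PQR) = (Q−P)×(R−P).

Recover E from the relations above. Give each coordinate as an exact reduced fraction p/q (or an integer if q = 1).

1. E_x = 4995/626  [2·signedArea(EAB) = -169/313 ∩ EA · CB = 1/626]
2. E_y = -3762/313  [2·signedArea(EAB) = -169/313 ∩ EA · CB = 1/626]
   → E = (4995/626, -3762/313)

E = (4995/626, -3762/313)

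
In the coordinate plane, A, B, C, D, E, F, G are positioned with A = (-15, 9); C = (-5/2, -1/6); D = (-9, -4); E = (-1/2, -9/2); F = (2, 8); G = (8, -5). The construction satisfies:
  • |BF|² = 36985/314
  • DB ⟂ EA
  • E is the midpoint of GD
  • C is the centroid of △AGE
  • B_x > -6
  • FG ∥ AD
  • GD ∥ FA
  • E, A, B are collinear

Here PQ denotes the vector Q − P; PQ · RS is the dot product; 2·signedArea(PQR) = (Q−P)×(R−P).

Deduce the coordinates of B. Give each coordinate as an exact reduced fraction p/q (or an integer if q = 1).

B = (-1665/314, -9/314)

1. B_x = -1665/314  [E, A, B are collinear ∩ DB ⟂ EA]
2. B_y = -9/314  [E, A, B are collinear ∩ DB ⟂ EA]
   → B = (-1665/314, -9/314)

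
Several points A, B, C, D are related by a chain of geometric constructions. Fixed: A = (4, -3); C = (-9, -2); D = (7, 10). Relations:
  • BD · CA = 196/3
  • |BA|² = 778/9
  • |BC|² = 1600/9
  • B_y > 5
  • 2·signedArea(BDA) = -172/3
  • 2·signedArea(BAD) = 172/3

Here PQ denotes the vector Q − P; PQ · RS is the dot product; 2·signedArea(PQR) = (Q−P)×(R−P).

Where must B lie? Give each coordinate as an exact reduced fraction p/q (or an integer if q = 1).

1. B_x = 5/3  [2·signedArea(BDA) = -172/3 ∩ BD · CA = 196/3]
2. B_y = 6  [2·signedArea(BDA) = -172/3 ∩ BD · CA = 196/3]
   → B = (5/3, 6)

B = (5/3, 6)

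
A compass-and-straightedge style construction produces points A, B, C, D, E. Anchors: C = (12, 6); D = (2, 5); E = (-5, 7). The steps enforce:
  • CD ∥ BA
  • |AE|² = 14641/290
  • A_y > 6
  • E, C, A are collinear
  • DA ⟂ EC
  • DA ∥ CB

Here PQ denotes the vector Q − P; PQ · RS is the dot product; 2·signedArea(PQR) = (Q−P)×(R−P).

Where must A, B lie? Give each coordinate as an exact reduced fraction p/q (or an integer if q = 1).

A = (607/290, 1909/290)
B = (3507/290, 2199/290)

1. A_x = 607/290  [E, C, A are collinear ∩ DA ⟂ EC]
2. A_y = 1909/290  [E, C, A are collinear ∩ DA ⟂ EC]
   → A = (607/290, 1909/290)
3. B_x = 3507/290  [CD ∥ BA ∩ DA ∥ CB]
4. B_y = 2199/290  [CD ∥ BA ∩ DA ∥ CB]
   → B = (3507/290, 2199/290)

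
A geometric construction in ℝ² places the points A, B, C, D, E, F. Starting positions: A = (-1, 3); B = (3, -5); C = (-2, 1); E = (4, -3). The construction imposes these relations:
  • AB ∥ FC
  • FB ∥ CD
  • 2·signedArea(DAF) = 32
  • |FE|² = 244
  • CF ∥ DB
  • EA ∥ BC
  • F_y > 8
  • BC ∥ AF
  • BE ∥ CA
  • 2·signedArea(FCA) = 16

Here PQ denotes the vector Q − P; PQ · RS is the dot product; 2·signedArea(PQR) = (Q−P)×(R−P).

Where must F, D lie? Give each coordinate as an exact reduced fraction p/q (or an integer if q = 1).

1. F_x = -6  [AB ∥ FC ∩ BC ∥ AF]
2. F_y = 9  [AB ∥ FC ∩ BC ∥ AF]
   → F = (-6, 9)
3. D_x = 7  [CF ∥ DB ∩ FB ∥ CD]
4. D_y = -13  [CF ∥ DB ∩ FB ∥ CD]
   → D = (7, -13)

D = (7, -13)
F = (-6, 9)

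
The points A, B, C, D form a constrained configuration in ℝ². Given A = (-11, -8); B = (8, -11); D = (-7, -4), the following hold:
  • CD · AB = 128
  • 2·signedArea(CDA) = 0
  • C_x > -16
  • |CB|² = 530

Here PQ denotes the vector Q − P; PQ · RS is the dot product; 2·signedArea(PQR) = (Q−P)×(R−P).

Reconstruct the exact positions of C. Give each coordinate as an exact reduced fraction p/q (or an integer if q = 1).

C = (-15, -12)

1. C_x = -15  [2·signedArea(CDA) = 0 ∩ CD · AB = 128]
2. C_y = -12  [2·signedArea(CDA) = 0 ∩ CD · AB = 128]
   → C = (-15, -12)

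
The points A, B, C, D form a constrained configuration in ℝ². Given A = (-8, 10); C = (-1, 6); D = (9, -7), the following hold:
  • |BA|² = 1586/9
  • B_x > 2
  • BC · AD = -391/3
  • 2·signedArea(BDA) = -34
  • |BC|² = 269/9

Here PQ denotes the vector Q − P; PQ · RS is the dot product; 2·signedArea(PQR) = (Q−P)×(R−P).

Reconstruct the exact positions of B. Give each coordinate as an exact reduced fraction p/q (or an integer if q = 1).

1. B_x = 7/3  [2·signedArea(BDA) = -34 ∩ BC · AD = -391/3]
2. B_y = 5/3  [2·signedArea(BDA) = -34 ∩ BC · AD = -391/3]
   → B = (7/3, 5/3)

B = (7/3, 5/3)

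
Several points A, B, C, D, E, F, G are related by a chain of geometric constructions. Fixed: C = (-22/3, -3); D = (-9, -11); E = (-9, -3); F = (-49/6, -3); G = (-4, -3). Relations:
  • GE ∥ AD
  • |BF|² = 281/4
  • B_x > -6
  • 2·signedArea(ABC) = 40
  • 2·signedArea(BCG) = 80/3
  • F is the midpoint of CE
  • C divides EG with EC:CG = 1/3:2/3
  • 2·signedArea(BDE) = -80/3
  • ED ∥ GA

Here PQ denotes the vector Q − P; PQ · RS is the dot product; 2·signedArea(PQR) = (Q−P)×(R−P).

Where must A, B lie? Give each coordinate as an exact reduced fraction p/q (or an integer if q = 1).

A = (-4, -11)
B = (-17/3, 5)

1. A_x = -4  [GE ∥ AD ∩ ED ∥ GA]
2. A_y = -11  [GE ∥ AD ∩ ED ∥ GA]
   → A = (-4, -11)
3. B_x = -17/3  [2·signedArea(BDE) = -80/3 ∩ 2·signedArea(BCG) = 80/3]
4. B_y = 5  [2·signedArea(BDE) = -80/3 ∩ 2·signedArea(BCG) = 80/3]
   → B = (-17/3, 5)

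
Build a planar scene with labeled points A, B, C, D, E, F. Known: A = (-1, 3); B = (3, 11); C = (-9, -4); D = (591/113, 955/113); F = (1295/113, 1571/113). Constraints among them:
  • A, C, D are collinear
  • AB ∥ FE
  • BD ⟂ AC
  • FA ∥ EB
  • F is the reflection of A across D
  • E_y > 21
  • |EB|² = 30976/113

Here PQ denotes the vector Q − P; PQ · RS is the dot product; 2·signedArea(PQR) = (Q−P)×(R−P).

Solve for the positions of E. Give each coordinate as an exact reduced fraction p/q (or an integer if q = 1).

E = (1747/113, 2475/113)

1. E_x = 1747/113  [FA ∥ EB ∩ AB ∥ FE]
2. E_y = 2475/113  [FA ∥ EB ∩ AB ∥ FE]
   → E = (1747/113, 2475/113)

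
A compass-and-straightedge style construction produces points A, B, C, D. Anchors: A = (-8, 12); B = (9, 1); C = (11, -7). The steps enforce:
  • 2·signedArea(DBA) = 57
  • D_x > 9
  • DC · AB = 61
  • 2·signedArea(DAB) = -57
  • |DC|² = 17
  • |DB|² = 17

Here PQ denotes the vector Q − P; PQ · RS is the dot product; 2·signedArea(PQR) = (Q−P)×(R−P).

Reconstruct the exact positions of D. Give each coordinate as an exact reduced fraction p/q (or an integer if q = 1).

D = (10, -3)

1. D_x = 10  [2·signedArea(DAB) = -57 ∩ DC · AB = 61]
2. D_y = -3  [2·signedArea(DAB) = -57 ∩ DC · AB = 61]
   → D = (10, -3)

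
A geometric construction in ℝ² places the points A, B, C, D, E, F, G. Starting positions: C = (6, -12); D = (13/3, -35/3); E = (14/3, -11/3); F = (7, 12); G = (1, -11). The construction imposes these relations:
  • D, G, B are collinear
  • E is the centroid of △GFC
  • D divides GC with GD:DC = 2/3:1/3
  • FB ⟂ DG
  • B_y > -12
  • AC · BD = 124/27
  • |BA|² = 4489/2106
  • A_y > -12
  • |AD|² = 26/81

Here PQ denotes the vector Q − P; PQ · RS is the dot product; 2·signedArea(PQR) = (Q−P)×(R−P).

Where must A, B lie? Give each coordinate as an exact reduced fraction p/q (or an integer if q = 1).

A = (34/9, -104/9)
B = (61/26, -293/26)

1. B_x = 61/26  [D, G, B are collinear ∩ FB ⟂ DG]
2. B_y = -293/26  [D, G, B are collinear ∩ FB ⟂ DG]
   → B = (61/26, -293/26)
3. A_x = 34/9  [line -155/78·x + 31/78·y + 4247/351 = 0 ∩ |AD|² = 26/81]
4. A_y = -104/9  [line -155/78·x + 31/78·y + 4247/351 = 0 ∩ |AD|² = 26/81]
   → A = (34/9, -104/9)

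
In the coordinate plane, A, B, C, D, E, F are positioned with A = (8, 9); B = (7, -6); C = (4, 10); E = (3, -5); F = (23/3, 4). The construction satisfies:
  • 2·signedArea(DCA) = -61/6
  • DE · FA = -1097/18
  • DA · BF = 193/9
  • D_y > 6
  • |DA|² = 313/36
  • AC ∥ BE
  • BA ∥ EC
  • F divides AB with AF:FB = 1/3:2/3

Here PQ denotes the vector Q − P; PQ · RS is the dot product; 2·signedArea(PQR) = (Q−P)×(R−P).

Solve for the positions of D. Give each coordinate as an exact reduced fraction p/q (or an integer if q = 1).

D = (35/6, 7)

1. D_x = 35/6  [2·signedArea(DCA) = -61/6 ∩ DE · FA = -1097/18]
2. D_y = 7  [2·signedArea(DCA) = -61/6 ∩ DE · FA = -1097/18]
   → D = (35/6, 7)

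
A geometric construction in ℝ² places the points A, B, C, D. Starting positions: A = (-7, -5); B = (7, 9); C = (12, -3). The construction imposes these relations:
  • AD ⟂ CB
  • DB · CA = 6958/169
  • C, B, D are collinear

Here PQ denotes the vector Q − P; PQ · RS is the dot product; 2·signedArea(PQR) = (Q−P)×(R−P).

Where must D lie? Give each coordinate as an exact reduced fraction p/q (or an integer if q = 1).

1. D_x = 1673/169  [C, B, D are collinear ∩ AD ⟂ CB]
2. D_y = 345/169  [C, B, D are collinear ∩ AD ⟂ CB]
   → D = (1673/169, 345/169)

D = (1673/169, 345/169)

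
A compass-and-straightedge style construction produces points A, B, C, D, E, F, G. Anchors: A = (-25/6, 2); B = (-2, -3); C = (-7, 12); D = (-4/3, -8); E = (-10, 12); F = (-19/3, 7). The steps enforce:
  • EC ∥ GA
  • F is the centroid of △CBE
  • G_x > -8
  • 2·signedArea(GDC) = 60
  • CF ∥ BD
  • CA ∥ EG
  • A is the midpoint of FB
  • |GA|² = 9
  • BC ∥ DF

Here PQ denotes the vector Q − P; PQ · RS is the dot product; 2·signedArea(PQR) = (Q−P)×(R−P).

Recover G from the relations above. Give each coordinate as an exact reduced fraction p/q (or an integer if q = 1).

1. G_x = -43/6  [EC ∥ GA ∩ CA ∥ EG]
2. G_y = 2  [EC ∥ GA ∩ CA ∥ EG]
   → G = (-43/6, 2)

G = (-43/6, 2)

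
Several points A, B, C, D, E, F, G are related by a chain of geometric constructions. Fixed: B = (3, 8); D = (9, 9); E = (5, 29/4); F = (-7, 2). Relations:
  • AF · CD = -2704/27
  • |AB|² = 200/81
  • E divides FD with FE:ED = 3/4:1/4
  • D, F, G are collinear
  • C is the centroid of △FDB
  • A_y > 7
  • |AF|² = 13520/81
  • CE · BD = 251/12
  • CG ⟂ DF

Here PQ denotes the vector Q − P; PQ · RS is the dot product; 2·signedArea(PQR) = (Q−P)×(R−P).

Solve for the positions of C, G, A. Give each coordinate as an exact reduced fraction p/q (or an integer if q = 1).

1. C_x = 5/3  [C is the centroid of △FDB]
2. C_y = 19/3  [C is the centroid of △FDB]
   → C = (5/3, 19/3)
3. G_x = 569/305  [D, F, G are collinear ∩ CG ⟂ DF]
4. G_y = 1793/305  [D, F, G are collinear ∩ CG ⟂ DF]
   → G = (569/305, 1793/305)
5. A_x = 41/9  [line -22/3·x + -8/3·y + 1462/27 = 0 ∩ |AF|² = 13520/81]
6. A_y = 70/9  [line -22/3·x + -8/3·y + 1462/27 = 0 ∩ |AF|² = 13520/81]
   → A = (41/9, 70/9)

A = (41/9, 70/9)
C = (5/3, 19/3)
G = (569/305, 1793/305)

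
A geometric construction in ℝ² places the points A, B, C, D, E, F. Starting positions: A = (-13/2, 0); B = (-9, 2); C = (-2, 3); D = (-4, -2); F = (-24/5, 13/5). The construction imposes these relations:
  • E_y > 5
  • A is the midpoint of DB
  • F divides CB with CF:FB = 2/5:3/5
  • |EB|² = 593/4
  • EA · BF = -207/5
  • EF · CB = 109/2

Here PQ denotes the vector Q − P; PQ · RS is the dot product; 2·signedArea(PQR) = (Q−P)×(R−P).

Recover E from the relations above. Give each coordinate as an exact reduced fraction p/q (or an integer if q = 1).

1. E_x = 5/2  [line 7·x + 1·y + -47/2 = 0 ∩ |EB|² = 593/4]
2. E_y = 6  [line 7·x + 1·y + -47/2 = 0 ∩ |EB|² = 593/4]
   → E = (5/2, 6)

E = (5/2, 6)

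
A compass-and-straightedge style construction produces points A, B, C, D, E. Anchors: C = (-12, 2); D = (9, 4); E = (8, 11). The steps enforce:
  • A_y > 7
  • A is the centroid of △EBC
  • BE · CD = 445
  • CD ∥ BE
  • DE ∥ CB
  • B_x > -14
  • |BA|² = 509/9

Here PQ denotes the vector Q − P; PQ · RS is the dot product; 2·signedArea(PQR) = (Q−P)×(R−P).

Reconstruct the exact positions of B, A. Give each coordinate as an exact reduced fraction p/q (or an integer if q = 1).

A = (-17/3, 22/3)
B = (-13, 9)

1. B_x = -13  [CD ∥ BE ∩ DE ∥ CB]
2. B_y = 9  [CD ∥ BE ∩ DE ∥ CB]
   → B = (-13, 9)
3. A_x = -17/3  [A is the centroid of △EBC]
4. A_y = 22/3  [A is the centroid of △EBC]
   → A = (-17/3, 22/3)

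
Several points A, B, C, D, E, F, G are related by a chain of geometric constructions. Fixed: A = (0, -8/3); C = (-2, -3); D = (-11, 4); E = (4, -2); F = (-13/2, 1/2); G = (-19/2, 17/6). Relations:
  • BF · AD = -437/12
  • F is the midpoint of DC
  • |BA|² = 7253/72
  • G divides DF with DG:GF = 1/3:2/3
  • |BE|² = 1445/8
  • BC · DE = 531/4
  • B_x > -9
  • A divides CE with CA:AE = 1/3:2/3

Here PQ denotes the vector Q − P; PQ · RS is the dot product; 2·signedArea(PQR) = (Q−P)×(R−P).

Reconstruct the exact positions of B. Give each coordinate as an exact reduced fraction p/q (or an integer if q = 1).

B = (-35/4, 9/4)

1. B_x = -35/4  [BF · AD = -437/12 ∩ BC · DE = 531/4]
2. B_y = 9/4  [BF · AD = -437/12 ∩ BC · DE = 531/4]
   → B = (-35/4, 9/4)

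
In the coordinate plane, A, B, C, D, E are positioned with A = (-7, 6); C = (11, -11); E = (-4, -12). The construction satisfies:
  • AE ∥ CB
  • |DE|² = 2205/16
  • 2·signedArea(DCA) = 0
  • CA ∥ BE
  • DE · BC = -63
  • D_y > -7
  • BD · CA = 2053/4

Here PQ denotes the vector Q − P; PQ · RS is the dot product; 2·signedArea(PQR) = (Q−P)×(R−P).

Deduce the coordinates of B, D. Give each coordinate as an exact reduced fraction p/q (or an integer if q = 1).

1. B_x = 14  [CA ∥ BE ∩ AE ∥ CB]
2. B_y = -29  [CA ∥ BE ∩ AE ∥ CB]
   → B = (14, -29)
3. D_x = 13/2  [2·signedArea(DCA) = 0 ∩ BD · CA = 2053/4]
4. D_y = -27/4  [2·signedArea(DCA) = 0 ∩ BD · CA = 2053/4]
   → D = (13/2, -27/4)

B = (14, -29)
D = (13/2, -27/4)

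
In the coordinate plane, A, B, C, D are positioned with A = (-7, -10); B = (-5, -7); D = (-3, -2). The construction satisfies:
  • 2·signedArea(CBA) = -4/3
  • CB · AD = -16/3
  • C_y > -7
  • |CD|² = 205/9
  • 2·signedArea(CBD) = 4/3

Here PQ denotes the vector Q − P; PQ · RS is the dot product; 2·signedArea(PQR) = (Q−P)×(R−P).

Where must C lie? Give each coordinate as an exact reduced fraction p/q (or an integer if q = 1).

1. C_x = -5  [2·signedArea(CBA) = -4/3 ∩ 2·signedArea(CBD) = 4/3]
2. C_y = -19/3  [2·signedArea(CBA) = -4/3 ∩ 2·signedArea(CBD) = 4/3]
   → C = (-5, -19/3)

C = (-5, -19/3)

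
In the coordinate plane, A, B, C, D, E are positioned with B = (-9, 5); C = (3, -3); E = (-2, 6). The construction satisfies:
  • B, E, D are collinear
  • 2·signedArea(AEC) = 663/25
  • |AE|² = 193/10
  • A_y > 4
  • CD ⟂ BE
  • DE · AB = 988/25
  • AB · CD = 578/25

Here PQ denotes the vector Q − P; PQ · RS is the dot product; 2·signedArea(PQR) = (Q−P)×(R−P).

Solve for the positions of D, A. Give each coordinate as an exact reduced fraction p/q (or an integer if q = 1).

1. D_x = 41/25  [B, E, D are collinear ∩ CD ⟂ BE]
2. D_y = 163/25  [B, E, D are collinear ∩ CD ⟂ BE]
   → D = (41/25, 163/25)
3. A_x = 99/50  [AB · CD = 578/25 ∩ 2·signedArea(AEC) = 663/25]
4. A_y = 207/50  [AB · CD = 578/25 ∩ 2·signedArea(AEC) = 663/25]
   → A = (99/50, 207/50)

A = (99/50, 207/50)
D = (41/25, 163/25)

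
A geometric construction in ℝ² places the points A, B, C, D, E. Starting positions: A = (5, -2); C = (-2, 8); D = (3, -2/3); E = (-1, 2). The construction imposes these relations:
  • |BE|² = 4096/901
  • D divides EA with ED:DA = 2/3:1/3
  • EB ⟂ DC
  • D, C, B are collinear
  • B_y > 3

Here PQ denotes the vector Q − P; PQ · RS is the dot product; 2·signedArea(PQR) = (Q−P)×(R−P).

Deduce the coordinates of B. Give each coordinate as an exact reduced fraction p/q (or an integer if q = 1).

B = (763/901, 2762/901)

1. B_x = 763/901  [D, C, B are collinear ∩ EB ⟂ DC]
2. B_y = 2762/901  [D, C, B are collinear ∩ EB ⟂ DC]
   → B = (763/901, 2762/901)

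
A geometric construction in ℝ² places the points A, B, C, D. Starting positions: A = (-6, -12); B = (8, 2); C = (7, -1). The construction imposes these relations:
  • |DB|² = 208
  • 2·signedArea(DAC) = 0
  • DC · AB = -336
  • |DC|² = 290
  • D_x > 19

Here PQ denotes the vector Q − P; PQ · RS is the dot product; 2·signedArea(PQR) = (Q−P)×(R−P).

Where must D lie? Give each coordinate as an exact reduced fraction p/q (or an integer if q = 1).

D = (20, 10)

1. D_x = 20  [2·signedArea(DAC) = 0 ∩ DC · AB = -336]
2. D_y = 10  [2·signedArea(DAC) = 0 ∩ DC · AB = -336]
   → D = (20, 10)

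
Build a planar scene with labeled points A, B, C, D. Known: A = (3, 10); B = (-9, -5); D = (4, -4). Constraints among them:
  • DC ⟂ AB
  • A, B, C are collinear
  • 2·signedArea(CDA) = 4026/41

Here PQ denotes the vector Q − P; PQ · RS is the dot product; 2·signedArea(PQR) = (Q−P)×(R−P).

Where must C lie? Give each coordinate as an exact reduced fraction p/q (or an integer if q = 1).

C = (-141/41, 80/41)

1. C_x = -141/41  [A, B, C are collinear ∩ DC ⟂ AB]
2. C_y = 80/41  [A, B, C are collinear ∩ DC ⟂ AB]
   → C = (-141/41, 80/41)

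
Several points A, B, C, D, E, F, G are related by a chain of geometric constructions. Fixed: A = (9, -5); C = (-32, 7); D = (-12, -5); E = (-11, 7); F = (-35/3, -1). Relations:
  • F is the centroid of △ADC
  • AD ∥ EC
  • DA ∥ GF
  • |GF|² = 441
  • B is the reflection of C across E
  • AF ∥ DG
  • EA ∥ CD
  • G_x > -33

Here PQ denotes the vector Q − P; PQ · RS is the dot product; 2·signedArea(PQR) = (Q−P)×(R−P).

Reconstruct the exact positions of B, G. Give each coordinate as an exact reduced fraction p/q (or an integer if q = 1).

B = (10, 7)
G = (-98/3, -1)

1. B_x = 10  [B is the reflection of C across E]
2. B_y = 7  [B is the reflection of C across E]
   → B = (10, 7)
3. G_x = -98/3  [DA ∥ GF ∩ AF ∥ DG]
4. G_y = -1  [DA ∥ GF ∩ AF ∥ DG]
   → G = (-98/3, -1)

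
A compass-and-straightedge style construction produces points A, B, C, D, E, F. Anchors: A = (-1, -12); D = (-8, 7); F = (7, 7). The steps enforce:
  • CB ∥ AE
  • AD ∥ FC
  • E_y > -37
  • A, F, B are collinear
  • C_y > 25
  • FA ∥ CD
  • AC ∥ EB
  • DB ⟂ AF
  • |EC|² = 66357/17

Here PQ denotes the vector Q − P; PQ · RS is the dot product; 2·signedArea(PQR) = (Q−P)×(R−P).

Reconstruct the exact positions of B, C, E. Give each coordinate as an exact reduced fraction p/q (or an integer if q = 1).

B = (403/85, 139/85)
C = (0, 26)
E = (318/85, -3091/85)

1. B_x = 403/85  [A, F, B are collinear ∩ DB ⟂ AF]
2. B_y = 139/85  [A, F, B are collinear ∩ DB ⟂ AF]
   → B = (403/85, 139/85)
3. C_x = 0  [FA ∥ CD ∩ AD ∥ FC]
4. C_y = 26  [FA ∥ CD ∩ AD ∥ FC]
   → C = (0, 26)
5. E_x = 318/85  [AC ∥ EB ∩ CB ∥ AE]
6. E_y = -3091/85  [AC ∥ EB ∩ CB ∥ AE]
   → E = (318/85, -3091/85)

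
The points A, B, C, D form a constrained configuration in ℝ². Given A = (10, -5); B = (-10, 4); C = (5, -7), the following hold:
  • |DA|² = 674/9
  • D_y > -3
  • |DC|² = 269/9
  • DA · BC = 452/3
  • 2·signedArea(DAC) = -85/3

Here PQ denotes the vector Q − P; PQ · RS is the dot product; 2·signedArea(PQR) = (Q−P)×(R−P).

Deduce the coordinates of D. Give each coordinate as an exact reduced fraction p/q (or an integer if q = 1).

D = (5/3, -8/3)

1. D_x = 5/3  [2·signedArea(DAC) = -85/3 ∩ DA · BC = 452/3]
2. D_y = -8/3  [2·signedArea(DAC) = -85/3 ∩ DA · BC = 452/3]
   → D = (5/3, -8/3)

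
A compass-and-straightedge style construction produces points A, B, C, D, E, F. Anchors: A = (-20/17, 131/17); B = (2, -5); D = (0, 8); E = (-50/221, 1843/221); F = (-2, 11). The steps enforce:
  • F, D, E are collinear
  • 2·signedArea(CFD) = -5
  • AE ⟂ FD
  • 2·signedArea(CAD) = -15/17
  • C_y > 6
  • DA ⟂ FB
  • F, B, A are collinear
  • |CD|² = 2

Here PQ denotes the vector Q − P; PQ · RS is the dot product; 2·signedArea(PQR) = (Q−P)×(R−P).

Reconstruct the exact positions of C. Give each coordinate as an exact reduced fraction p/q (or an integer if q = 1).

1. C_x = -1  [2·signedArea(CAD) = -15/17 ∩ 2·signedArea(CFD) = -5]
2. C_y = 7  [2·signedArea(CAD) = -15/17 ∩ 2·signedArea(CFD) = -5]
   → C = (-1, 7)

C = (-1, 7)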